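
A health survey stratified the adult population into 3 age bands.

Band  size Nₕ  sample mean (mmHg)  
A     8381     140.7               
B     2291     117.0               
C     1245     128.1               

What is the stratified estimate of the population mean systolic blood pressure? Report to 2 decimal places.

134.83

N = 11917; weights Wₕ = Nₕ/N = (0.7033, 0.1922, 0.1045).
x̄_st = Σ Wₕ·x̄ₕ = 0.7033·140.7 + 0.1922·117.0 + 0.1045·128.1 ≈ 134.8274...
→ 134.83.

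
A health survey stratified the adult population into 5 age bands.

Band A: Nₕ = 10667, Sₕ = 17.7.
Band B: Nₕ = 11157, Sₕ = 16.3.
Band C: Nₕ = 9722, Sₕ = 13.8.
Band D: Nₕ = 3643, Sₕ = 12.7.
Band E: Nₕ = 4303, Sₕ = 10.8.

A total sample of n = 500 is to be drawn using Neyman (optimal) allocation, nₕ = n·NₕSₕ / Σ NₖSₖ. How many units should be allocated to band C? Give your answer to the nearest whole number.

A: NₕSₕ = 10667·17.7 = 188805.9
B: NₕSₕ = 11157·16.3 = 181859.1
C: NₕSₕ = 9722·13.8 = 134163.6
D: NₕSₕ = 3643·12.7 = 46266.1
E: NₕSₕ = 4303·10.8 = 46472.4
Σ NₕSₕ = 597567.1.
n_C = 500·134163.6/597567.1 = 112.258... → 112.

112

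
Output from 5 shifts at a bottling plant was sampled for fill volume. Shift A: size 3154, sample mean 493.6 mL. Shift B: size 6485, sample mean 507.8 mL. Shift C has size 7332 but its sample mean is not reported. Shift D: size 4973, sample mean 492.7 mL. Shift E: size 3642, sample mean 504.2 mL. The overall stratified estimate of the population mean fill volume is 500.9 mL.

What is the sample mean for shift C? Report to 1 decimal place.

Σ Nₕx̄ₕ = N·μ, so 7332·x̄_C = 25586·500.9 − (3154·493.6 + 6485·507.8 + 4973·492.7 + 3642·504.2).
= 12816027.4 − 9136390.9 = 3679636.5.
x̄_C = 3679636.5 / 7332 = 501.860... → 501.9.

501.9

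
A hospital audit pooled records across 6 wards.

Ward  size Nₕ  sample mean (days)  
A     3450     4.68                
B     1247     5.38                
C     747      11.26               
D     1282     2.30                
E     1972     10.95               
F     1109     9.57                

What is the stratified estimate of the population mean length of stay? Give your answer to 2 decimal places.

6.77

x̄_st = (Σ Nₕx̄ₕ) / (Σ Nₕ) = (3450·4.68 + 1247·5.38 + 747·11.26 + 1282·2.30 + 1972·10.95 + 1109·9.57) / 9807
= 66421.21 / 9807 = 6.7728... → 6.77.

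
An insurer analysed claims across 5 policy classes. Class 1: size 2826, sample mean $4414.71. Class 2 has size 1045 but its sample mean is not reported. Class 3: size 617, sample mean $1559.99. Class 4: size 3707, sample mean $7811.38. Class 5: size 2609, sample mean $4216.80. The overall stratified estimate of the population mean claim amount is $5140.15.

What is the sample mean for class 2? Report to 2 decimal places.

N = 2826 + 1045 + 617 + 3707 + 2609 = 10804.
Overall total = μ·N = 5140.15·10804 = 55534180.6.
Subtract the known strata: 2826·4414.71 + 617·1559.99 + 3707·7811.38 + 2609·4216.80 = 53396901.15.
Remaining total for class 2: 55534180.6 − 53396901.15 = 2137279.45.
Divide by its size: 2137279.45 / 1045 = 2045.2435... → 2045.24.

2045.24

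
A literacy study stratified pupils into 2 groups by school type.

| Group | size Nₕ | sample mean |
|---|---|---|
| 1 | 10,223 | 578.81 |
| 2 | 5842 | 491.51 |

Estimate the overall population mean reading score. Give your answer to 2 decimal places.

547.06

x̄_st = (Σ Nₕx̄ₕ) / (Σ Nₕ) = (10223·578.81 + 5842·491.51) / 16065
= 8788576.05 / 16065 = 547.0636... → 547.06.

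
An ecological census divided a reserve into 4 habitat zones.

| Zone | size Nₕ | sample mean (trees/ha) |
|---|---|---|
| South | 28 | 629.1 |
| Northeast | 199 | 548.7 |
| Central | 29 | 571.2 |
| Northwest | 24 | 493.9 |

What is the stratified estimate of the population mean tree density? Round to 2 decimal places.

x̄_st = (Σ Nₕx̄ₕ) / (Σ Nₕ) = (28·629.1 + 199·548.7 + 29·571.2 + 24·493.9) / 280
= 155224.5 / 280 = 554.3732... → 554.37.

554.37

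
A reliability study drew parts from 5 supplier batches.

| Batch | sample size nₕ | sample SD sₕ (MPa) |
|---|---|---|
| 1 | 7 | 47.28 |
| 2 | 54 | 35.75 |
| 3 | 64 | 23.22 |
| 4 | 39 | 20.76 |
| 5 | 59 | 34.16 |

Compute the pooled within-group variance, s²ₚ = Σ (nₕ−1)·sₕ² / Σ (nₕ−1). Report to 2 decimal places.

913.65

1: (7−1)·47.28² = 6·2235.3984 = 13412.3904
2: (54−1)·35.75² = 53·1278.0625 = 67737.3125
3: (64−1)·23.22² = 63·539.1684 = 33967.6092
4: (39−1)·20.76² = 38·430.9776 = 16377.1488
5: (59−1)·34.16² = 58·1166.9056 = 67680.5248
Numerator = 199174.9857; denominator = Σ(nₕ−1) = 218.
s²ₚ = 199174.9857/218 = 913.6467... → 913.65.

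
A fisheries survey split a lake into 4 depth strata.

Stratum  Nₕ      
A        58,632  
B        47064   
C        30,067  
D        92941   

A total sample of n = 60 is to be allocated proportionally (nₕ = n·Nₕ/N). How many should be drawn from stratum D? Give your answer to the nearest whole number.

24

N = 58632 + 47064 + 30067 + 92941 = 228704.
n_D = 60·92941/228704 = 24.383... → 24.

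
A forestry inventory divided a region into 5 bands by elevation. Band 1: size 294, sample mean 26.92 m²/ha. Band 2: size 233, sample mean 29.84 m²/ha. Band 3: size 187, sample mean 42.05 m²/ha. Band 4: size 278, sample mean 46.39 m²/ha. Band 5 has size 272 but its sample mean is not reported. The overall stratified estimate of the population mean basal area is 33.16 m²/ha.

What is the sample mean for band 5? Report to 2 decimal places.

Σ Nₕx̄ₕ = N·μ, so 272·x̄_5 = 1264·33.16 − (294·26.92 + 233·29.84 + 187·42.05 + 278·46.39).
= 41914.24 − 35626.97 = 6287.27.
x̄_5 = 6287.27 / 272 = 23.1150... → 23.11.

23.11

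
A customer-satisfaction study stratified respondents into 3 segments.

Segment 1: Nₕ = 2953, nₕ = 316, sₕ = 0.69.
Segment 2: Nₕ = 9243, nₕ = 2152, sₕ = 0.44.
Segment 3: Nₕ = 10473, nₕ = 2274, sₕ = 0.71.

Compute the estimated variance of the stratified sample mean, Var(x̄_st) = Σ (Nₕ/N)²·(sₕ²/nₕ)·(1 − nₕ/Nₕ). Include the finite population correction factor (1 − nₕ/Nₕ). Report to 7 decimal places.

0.0000713

N = 22669; Wₕ = Nₕ/N.
segment 1: (2953/22669)²·0.69²/316·(1 − 316/2953) = 0.0000228307
segment 2: (9243/22669)²·0.44²/2152·(1 − 2152/9243) = 0.0000114741
segment 3: (10473/22669)²·0.71²/2274·(1 − 2274/10473) = 0.0000370419
Sum = 0.0000713468 → 0.0000713.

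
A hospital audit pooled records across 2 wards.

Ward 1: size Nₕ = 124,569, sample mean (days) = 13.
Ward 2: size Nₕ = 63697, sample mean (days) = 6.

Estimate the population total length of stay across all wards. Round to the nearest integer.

1: 124569·13 = 1619397
2: 63697·6 = 382182
τ̂ = Σ Nₕx̄ₕ = 2001579.

2001579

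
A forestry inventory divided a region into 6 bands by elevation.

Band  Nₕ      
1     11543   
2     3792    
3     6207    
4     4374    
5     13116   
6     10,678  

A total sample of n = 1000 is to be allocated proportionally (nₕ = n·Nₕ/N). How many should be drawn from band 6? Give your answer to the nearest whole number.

215

N = 11543 + 3792 + 6207 + 4374 + 13116 + 10678 = 49710.
n_6 = 1000·10678/49710 = 214.806... → 215.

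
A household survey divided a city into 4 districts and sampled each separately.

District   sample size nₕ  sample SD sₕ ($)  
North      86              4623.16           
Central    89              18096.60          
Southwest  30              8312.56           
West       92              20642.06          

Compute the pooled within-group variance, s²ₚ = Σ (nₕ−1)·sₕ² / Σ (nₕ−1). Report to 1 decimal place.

Degrees of freedom: 85 + 88 + 29 + 91 = 293.
Σ(nₕ−1)sₕ² = 85·21373608.3856 + 88·327486931.56 + 29·69098653.7536 + 91·426094641.0436 = 71414079983.878.
s²ₚ = 71414079983.878 / 293 = 243734061.378... → 243734061.4.

243734061.4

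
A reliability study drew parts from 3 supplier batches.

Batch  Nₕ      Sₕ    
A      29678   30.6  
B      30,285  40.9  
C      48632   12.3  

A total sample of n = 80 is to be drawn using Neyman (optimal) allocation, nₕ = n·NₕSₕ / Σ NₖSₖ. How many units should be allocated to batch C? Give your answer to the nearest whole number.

17

A: NₕSₕ = 29678·30.6 = 908146.8
B: NₕSₕ = 30285·40.9 = 1238656.5
C: NₕSₕ = 48632·12.3 = 598173.6
Σ NₕSₕ = 2744976.9.
n_C = 80·598173.6/2744976.9 = 17.433... → 17.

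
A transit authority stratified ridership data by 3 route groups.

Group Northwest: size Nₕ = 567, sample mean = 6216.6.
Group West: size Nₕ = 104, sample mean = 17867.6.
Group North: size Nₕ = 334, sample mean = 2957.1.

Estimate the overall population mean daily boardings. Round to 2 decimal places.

x̄_st = (Σ Nₕx̄ₕ) / (Σ Nₕ) = (567·6216.6 + 104·17867.6 + 334·2957.1) / 1005
= 6370714 / 1005 = 6339.0189... → 6339.02.

6339.02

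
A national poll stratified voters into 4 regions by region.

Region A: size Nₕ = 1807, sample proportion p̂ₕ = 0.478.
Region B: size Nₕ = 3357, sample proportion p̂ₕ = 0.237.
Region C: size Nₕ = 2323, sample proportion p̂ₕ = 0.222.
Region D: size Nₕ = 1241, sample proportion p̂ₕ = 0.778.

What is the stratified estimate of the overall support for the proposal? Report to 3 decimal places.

Wₕ = Nₕ/N with N = 8728: 0.2070, 0.3846, 0.2662, 0.1422.
p̂_st = 0.2070·0.478 + 0.3846·0.237 + 0.2662·0.222 + 0.1422·0.778 ≈ 0.35983... → 0.360.

0.360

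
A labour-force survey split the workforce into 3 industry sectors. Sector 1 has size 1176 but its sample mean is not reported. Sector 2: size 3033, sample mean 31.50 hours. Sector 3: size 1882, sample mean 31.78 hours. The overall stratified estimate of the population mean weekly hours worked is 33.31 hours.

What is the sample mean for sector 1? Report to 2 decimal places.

40.43

Σ Nₕx̄ₕ = N·μ, so 1176·x̄_1 = 6091·33.31 − (3033·31.50 + 1882·31.78).
= 202891.21 − 155349.46 = 47541.75.
x̄_1 = 47541.75 / 1176 = 40.4267... → 40.43.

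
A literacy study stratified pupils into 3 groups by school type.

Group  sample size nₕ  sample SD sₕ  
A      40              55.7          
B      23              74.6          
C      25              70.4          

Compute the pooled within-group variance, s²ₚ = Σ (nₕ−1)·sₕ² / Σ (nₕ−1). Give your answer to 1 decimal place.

Degrees of freedom: 39 + 22 + 24 = 85.
Σ(nₕ−1)sₕ² = 39·3102.49 + 22·5565.16 + 24·4956.16 = 362378.47.
s²ₚ = 362378.47 / 85 = 4263.276... → 4263.3.

4263.3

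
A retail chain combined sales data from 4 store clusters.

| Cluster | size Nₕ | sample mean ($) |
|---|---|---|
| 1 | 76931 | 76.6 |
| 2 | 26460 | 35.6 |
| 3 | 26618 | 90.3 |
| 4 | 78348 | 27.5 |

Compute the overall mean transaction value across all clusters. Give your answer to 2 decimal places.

54.68

N = 208357; weights Wₕ = Nₕ/N = (0.3692, 0.1270, 0.1278, 0.3760).
x̄_st = Σ Wₕ·x̄ₕ = 0.3692·76.6 + 0.1270·35.6 + 0.1278·90.3 + 0.3760·27.5 ≈ 54.6805...
→ 54.68.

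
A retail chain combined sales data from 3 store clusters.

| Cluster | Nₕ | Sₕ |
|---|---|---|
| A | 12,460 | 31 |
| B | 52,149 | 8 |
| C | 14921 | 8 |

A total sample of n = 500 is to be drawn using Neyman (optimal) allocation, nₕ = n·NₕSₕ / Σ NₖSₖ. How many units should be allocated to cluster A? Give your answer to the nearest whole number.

A: NₕSₕ = 12460·31 = 386260
B: NₕSₕ = 52149·8 = 417192
C: NₕSₕ = 14921·8 = 119368
Σ NₕSₕ = 922820.
n_A = 500·386260/922820 = 209.282... → 209.

209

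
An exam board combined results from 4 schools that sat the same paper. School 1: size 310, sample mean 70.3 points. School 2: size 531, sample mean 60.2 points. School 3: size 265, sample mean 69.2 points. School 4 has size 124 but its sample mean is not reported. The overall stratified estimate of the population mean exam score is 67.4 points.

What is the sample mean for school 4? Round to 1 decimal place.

87.1

N = 310 + 531 + 265 + 124 = 1230.
Overall total = μ·N = 67.4·1230 = 82902.
Subtract the known strata: 310·70.3 + 531·60.2 + 265·69.2 = 72097.2.
Remaining total for school 4: 82902 − 72097.2 = 10804.8.
Divide by its size: 10804.8 / 124 = 87.135... → 87.1.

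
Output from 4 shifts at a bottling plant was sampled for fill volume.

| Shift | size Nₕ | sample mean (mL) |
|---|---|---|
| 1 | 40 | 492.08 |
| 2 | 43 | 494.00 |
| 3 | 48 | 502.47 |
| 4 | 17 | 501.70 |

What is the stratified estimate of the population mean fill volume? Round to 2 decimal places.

N = 40 + 43 + 48 + 17 = 148.
The stratified mean weights each stratum mean by its population share Nₕ/N.
Σ Nₕx̄ₕ = 40·492.08 + 43·494.00 + 48·502.47 + 17·501.70 = 19683.2 + 21242 + 24118.56 + 8528.9 = 73572.66.
Divide by N: 73572.66 / 148 = 497.1126... → 497.11.

497.11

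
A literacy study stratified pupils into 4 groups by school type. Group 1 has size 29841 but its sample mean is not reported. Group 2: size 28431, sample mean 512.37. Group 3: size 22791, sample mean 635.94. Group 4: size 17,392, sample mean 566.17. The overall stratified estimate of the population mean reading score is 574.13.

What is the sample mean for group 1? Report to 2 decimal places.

N = 29841 + 28431 + 22791 + 17392 = 98455.
Overall total = μ·N = 574.13·98455 = 56525969.15.
Subtract the known strata: 28431·512.37 + 22791·635.94 + 17392·566.17 = 38907728.65.
Remaining total for group 1: 56525969.15 − 38907728.65 = 17618240.5.
Divide by its size: 17618240.5 / 29841 = 590.4038... → 590.40.

590.40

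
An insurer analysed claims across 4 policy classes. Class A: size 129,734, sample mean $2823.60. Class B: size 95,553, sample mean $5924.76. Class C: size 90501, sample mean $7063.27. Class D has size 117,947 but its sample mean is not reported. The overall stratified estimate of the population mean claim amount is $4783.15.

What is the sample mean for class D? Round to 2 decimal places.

4264.13

Σ Nₕx̄ₕ = N·μ, so 117947·x̄_D = 433735·4783.15 − (129734·2823.60 + 95553·5924.76 + 90501·7063.27).
= 2074619565.25 − 1571678512.95 = 502941052.3.
x̄_D = 502941052.3 / 117947 = 4264.1276... → 4264.13.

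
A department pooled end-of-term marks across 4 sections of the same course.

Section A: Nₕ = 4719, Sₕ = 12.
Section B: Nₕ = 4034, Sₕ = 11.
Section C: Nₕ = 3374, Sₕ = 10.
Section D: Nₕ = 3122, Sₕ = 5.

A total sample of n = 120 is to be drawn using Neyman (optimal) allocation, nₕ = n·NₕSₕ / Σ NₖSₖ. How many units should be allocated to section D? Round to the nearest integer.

12

A: NₕSₕ = 4719·12 = 56628
B: NₕSₕ = 4034·11 = 44374
C: NₕSₕ = 3374·10 = 33740
D: NₕSₕ = 3122·5 = 15610
Σ NₕSₕ = 150352.
n_D = 120·15610/150352 = 12.459... → 12.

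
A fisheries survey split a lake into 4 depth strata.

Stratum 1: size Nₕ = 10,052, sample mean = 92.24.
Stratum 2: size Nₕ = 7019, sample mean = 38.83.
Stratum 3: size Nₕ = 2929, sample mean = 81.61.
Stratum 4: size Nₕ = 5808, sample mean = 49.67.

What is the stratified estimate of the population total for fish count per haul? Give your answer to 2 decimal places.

1727263.30

Population total = Σ Nₕ·x̄ₕ (each stratum's size times its mean).
10052·92.24 + 7019·38.83 + 2929·81.61 + 5808·49.67 = 927196.48 + 272547.77 + 239035.69 + 288483.36 = 1727263.30.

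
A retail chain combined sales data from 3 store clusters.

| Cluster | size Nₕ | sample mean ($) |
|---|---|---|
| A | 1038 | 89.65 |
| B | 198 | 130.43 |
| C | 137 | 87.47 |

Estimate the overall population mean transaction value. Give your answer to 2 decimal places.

N = 1373; weights Wₕ = Nₕ/N = (0.7560, 0.1442, 0.0998).
x̄_st = Σ Wₕ·x̄ₕ = 0.7560·89.65 + 0.1442·130.43 + 0.0998·87.47 ≈ 95.3134...
→ 95.31.

95.31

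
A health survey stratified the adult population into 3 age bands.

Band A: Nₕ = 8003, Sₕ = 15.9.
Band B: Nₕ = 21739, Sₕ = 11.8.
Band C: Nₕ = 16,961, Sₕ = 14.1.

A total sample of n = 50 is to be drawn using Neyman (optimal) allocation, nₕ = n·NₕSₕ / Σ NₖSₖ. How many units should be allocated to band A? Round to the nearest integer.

10

Σ NₕSₕ = 8003·15.9 + 21739·11.8 + 16961·14.1 = 622918.
Share for A: 127247.7/622918 = 0.20428.
n_A = 50 × 0.20428 = 10.214... → 10.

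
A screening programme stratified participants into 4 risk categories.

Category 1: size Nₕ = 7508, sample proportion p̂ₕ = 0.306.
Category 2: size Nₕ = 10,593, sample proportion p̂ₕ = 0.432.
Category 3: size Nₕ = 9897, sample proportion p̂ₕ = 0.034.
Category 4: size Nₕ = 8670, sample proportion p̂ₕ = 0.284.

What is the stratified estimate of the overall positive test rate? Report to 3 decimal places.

Wₕ = Nₕ/N with N = 36668: 0.2048, 0.2889, 0.2699, 0.2364.
p̂_st = 0.2048·0.306 + 0.2889·0.432 + 0.2699·0.034 + 0.2364·0.284 ≈ 0.26378... → 0.264.

0.264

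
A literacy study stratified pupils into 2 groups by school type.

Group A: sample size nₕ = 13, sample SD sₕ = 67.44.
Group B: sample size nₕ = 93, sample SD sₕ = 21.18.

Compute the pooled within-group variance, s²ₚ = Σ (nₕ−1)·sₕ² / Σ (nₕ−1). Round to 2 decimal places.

921.62

Degrees of freedom: 12 + 92 = 104.
Σ(nₕ−1)sₕ² = 12·4548.1536 + 92·448.5924 = 95848.344.
s²ₚ = 95848.344 / 104 = 921.6187... → 921.62.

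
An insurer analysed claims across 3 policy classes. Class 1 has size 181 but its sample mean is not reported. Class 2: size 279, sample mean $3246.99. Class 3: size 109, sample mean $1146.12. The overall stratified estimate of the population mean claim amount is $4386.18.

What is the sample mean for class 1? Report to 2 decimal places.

8093.37

Σ Nₕx̄ₕ = N·μ, so 181·x̄_1 = 569·4386.18 − (279·3246.99 + 109·1146.12).
= 2495736.42 − 1030837.29 = 1464899.13.
x̄_1 = 1464899.13 / 181 = 8093.3654... → 8093.37.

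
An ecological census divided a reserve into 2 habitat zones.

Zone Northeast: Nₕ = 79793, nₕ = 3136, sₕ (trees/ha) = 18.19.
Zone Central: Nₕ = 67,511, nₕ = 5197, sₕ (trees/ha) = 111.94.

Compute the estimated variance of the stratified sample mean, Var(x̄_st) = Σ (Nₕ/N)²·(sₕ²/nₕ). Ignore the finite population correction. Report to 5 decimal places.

0.53741

N = 147304; Wₕ = Nₕ/N.
zone Northeast: (79793/147304)²·18.19²/3136 = 0.03095921
zone Central: (67511/147304)²·111.94²/5197 = 0.50645153
Sum = 0.53741074 → 0.53741.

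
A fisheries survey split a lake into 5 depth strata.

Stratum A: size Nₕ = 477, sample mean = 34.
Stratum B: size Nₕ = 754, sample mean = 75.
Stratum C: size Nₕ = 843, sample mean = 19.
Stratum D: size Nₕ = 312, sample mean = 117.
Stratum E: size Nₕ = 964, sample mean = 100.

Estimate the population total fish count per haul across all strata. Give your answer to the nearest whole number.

A: 477·34 = 16218
B: 754·75 = 56550
C: 843·19 = 16017
D: 312·117 = 36504
E: 964·100 = 96400
τ̂ = Σ Nₕx̄ₕ = 221689.

221689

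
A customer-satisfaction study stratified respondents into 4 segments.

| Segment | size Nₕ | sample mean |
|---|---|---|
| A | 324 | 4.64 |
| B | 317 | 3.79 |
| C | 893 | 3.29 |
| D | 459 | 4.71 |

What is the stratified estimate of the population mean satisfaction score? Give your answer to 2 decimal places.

3.92

x̄_st = (Σ Nₕx̄ₕ) / (Σ Nₕ) = (324·4.64 + 317·3.79 + 893·3.29 + 459·4.71) / 1993
= 7804.65 / 1993 = 3.9160... → 3.92.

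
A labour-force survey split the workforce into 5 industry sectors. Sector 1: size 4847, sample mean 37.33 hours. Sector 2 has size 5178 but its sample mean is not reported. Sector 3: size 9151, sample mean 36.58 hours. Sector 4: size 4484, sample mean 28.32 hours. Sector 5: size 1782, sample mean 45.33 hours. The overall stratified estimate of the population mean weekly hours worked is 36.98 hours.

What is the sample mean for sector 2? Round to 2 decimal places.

N = 4847 + 5178 + 9151 + 4484 + 1782 = 25442.
Overall total = μ·N = 36.98·25442 = 940845.16.
Subtract the known strata: 4847·37.33 + 9151·36.58 + 4484·28.32 + 1782·45.33 = 723447.03.
Remaining total for sector 2: 940845.16 − 723447.03 = 217398.13.
Divide by its size: 217398.13 / 5178 = 41.9850... → 41.98.

41.98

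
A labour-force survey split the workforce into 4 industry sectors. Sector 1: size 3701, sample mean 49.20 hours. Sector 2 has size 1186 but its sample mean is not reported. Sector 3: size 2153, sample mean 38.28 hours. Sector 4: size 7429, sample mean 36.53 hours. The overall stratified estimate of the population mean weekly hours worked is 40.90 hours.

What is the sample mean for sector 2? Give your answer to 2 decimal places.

47.13

Σ Nₕx̄ₕ = N·μ, so 1186·x̄_2 = 14469·40.90 − (3701·49.20 + 2153·38.28 + 7429·36.53).
= 591782.1 − 535887.41 = 55894.69.
x̄_2 = 55894.69 / 1186 = 47.1287... → 47.13.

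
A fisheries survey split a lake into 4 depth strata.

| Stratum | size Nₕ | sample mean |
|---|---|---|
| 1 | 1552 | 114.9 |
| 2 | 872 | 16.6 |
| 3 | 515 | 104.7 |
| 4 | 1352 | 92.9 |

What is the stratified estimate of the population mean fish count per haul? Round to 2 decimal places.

86.77

x̄_st = (Σ Nₕx̄ₕ) / (Σ Nₕ) = (1552·114.9 + 872·16.6 + 515·104.7 + 1352·92.9) / 4291
= 372321.3 / 4291 = 86.7680... → 86.77.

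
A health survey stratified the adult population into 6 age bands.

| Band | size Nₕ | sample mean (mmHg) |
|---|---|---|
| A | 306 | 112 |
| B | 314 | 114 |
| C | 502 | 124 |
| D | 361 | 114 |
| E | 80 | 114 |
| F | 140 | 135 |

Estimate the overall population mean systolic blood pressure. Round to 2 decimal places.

118.31

N = 1703; weights Wₕ = Nₕ/N = (0.1797, 0.1844, 0.2948, 0.2120, 0.0470, 0.0822).
x̄_st = Σ Wₕ·x̄ₕ = 0.1797·112 + 0.1844·114 + 0.2948·124 + 0.2120·114 + 0.0470·114 + 0.0822·135 ≈ 118.3147...
→ 118.31.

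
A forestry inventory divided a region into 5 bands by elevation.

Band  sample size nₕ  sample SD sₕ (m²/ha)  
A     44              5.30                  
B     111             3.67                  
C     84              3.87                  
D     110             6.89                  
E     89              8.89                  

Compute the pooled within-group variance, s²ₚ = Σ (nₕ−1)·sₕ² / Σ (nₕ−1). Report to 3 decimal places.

37.094

A: (44−1)·5.30² = 43·28.09 = 1207.87
B: (111−1)·3.67² = 110·13.4689 = 1481.579
C: (84−1)·3.87² = 83·14.9769 = 1243.0827
D: (110−1)·6.89² = 109·47.4721 = 5174.4589
E: (89−1)·8.89² = 88·79.0321 = 6954.8248
Numerator = 16061.8154; denominator = Σ(nₕ−1) = 433.
s²ₚ = 16061.8154/433 = 37.09426... → 37.094.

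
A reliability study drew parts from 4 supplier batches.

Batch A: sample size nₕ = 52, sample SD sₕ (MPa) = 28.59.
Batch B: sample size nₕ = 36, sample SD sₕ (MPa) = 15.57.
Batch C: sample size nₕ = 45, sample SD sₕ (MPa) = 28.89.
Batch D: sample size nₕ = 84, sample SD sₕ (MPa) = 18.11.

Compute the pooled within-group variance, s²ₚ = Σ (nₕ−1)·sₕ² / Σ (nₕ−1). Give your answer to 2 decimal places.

535.76

A: (52−1)·28.59² = 51·817.3881 = 41686.7931
B: (36−1)·15.57² = 35·242.4249 = 8484.8715
C: (45−1)·28.89² = 44·834.6321 = 36723.8124
D: (84−1)·18.11² = 83·327.9721 = 27221.6843
Numerator = 114117.1613; denominator = Σ(nₕ−1) = 213.
s²ₚ = 114117.1613/213 = 535.7613... → 535.76.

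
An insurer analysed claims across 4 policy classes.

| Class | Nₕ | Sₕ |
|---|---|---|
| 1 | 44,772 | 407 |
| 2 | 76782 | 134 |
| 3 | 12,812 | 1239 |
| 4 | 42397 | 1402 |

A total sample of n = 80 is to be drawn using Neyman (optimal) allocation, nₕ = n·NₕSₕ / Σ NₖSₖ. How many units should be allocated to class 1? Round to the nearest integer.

Σ NₕSₕ = 44772·407 + 76782·134 + 12812·1239 + 42397·1402 = 103825654.
Share for 1: 18222204/103825654 = 0.17551.
n_1 = 80 × 0.17551 = 14.041... → 14.

14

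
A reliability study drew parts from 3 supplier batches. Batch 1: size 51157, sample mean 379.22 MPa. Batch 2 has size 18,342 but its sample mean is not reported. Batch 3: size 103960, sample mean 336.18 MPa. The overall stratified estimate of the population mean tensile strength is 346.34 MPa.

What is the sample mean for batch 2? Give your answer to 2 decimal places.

N = 51157 + 18342 + 103960 = 173459.
Overall total = μ·N = 346.34·173459 = 60075790.06.
Subtract the known strata: 51157·379.22 + 103960·336.18 = 54349030.34.
Remaining total for batch 2: 60075790.06 − 54349030.34 = 5726759.72.
Divide by its size: 5726759.72 / 18342 = 312.2211... → 312.22.

312.22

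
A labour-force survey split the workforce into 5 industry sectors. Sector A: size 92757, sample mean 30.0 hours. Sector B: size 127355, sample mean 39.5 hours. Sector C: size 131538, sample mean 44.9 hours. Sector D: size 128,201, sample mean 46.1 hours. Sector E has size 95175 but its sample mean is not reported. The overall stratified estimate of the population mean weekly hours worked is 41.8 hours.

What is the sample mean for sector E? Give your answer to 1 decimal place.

46.3

Σ Nₕx̄ₕ = N·μ, so 95175·x̄_E = 575026·41.8 − (92757·30.0 + 127355·39.5 + 131538·44.9 + 128201·46.1).
= 24036086.8 − 19629354.8 = 4406732.
x̄_E = 4406732 / 95175 = 46.301... → 46.3.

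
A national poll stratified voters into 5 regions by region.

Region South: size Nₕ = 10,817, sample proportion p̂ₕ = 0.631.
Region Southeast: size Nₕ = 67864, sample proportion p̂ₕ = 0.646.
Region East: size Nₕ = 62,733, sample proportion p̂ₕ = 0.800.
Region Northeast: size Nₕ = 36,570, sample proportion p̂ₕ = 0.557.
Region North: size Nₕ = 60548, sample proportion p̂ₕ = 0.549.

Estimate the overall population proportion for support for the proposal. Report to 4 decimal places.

N = 10817 + 67864 + 62733 + 36570 + 60548 = 238532.
Overall proportion = Σ (Nₕ/N)·p̂ₕ.
Σ Nₕp̂ₕ = 6825.527 + 43840.144 + 50186.4 + 20369.49 + 33240.852 = 154462.413.
154462.413 / 238532 = 0.647554... → 0.6476.

0.6476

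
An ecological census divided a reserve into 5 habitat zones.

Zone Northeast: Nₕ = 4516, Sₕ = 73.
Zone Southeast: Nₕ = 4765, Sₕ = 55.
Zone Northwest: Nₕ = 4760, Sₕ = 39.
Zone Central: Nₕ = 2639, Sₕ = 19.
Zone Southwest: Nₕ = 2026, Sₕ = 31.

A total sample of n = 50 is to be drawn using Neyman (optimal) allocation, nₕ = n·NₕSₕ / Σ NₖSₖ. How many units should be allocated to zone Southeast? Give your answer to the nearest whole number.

15

Northeast: NₕSₕ = 4516·73 = 329668
Southeast: NₕSₕ = 4765·55 = 262075
Northwest: NₕSₕ = 4760·39 = 185640
Central: NₕSₕ = 2639·19 = 50141
Southwest: NₕSₕ = 2026·31 = 62806
Σ NₕSₕ = 890330.
n_Southeast = 50·262075/890330 = 14.718... → 15.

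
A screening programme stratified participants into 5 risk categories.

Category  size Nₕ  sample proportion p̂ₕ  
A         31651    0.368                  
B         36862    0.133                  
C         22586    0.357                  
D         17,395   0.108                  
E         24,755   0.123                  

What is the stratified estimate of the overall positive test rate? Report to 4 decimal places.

Wₕ = Nₕ/N with N = 133249: 0.2375, 0.2766, 0.1695, 0.1305, 0.1858.
p̂_st = 0.2375·0.368 + 0.2766·0.133 + 0.1695·0.357 + 0.1305·0.108 + 0.1858·0.123 ≈ 0.221667... → 0.2217.

0.2217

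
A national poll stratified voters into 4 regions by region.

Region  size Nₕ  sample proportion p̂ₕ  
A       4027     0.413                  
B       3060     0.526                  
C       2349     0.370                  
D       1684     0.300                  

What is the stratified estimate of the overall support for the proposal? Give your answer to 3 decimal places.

Wₕ = Nₕ/N with N = 11120: 0.3621, 0.2752, 0.2112, 0.1514.
p̂_st = 0.3621·0.413 + 0.2752·0.526 + 0.2112·0.370 + 0.1514·0.300 ≈ 0.41790... → 0.418.

0.418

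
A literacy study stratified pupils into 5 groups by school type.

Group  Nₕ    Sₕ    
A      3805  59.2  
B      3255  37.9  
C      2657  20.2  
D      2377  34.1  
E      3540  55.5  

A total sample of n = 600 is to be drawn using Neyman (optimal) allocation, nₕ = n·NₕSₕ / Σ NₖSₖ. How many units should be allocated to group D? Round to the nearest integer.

A: NₕSₕ = 3805·59.2 = 225256
B: NₕSₕ = 3255·37.9 = 123364.5
C: NₕSₕ = 2657·20.2 = 53671.4
D: NₕSₕ = 2377·34.1 = 81055.7
E: NₕSₕ = 3540·55.5 = 196470
Σ NₕSₕ = 679817.6.
n_D = 600·81055.7/679817.6 = 71.539... → 72.

72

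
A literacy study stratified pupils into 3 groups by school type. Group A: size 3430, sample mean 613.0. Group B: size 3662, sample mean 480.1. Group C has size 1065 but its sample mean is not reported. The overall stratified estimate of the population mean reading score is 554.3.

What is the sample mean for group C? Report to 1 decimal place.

620.4

N = 3430 + 3662 + 1065 = 8157.
Overall total = μ·N = 554.3·8157 = 4521425.1.
Subtract the known strata: 3430·613.0 + 3662·480.1 = 3860716.2.
Remaining total for group C: 4521425.1 − 3860716.2 = 660708.9.
Divide by its size: 660708.9 / 1065 = 620.384... → 620.4.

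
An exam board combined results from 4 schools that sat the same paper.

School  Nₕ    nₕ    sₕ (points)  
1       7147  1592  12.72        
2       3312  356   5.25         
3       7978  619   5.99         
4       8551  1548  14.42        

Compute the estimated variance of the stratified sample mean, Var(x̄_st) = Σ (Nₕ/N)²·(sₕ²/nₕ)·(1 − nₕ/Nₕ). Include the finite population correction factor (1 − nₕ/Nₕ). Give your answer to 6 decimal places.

0.022297

N = 26988. Term for each stratum: Wₕ²sₕ²/nₕ·(1−nₕ/Nₕ).
Var(x̄_st) = 0.005539845 + 0.001040691 + 0.004672340 + 0.011043817 = 0.022296693 → 0.022297.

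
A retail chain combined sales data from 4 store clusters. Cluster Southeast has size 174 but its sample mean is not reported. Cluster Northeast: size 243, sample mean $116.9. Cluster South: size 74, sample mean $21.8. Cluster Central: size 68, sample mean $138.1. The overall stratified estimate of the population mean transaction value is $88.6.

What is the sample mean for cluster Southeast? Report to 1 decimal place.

58.1

N = 174 + 243 + 74 + 68 = 559.
Overall total = μ·N = 88.6·559 = 49527.4.
Subtract the known strata: 243·116.9 + 74·21.8 + 68·138.1 = 39410.7.
Remaining total for cluster Southeast: 49527.4 − 39410.7 = 10116.7.
Divide by its size: 10116.7 / 174 = 58.142... → 58.1.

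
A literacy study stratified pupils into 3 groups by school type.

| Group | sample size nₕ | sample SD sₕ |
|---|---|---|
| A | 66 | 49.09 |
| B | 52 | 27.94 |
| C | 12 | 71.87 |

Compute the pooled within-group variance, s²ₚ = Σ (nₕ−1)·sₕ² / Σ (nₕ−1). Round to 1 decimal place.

A: (66−1)·49.09² = 65·2409.8281 = 156638.8265
B: (52−1)·27.94² = 51·780.6436 = 39812.8236
C: (12−1)·71.87² = 11·5165.2969 = 56818.2659
Numerator = 253269.916; denominator = Σ(nₕ−1) = 127.
s²ₚ = 253269.916/127 = 1994.251... → 1994.3.

1994.3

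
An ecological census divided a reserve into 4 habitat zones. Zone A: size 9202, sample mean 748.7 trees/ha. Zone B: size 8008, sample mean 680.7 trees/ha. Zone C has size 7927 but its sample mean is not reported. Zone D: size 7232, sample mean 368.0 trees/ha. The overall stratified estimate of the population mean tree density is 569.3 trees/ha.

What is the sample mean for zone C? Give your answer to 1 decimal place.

N = 9202 + 8008 + 7927 + 7232 = 32369.
Overall total = μ·N = 569.3·32369 = 18427671.7.
Subtract the known strata: 9202·748.7 + 8008·680.7 + 7232·368.0 = 15001959.
Remaining total for zone C: 18427671.7 − 15001959 = 3425712.7.
Divide by its size: 3425712.7 / 7927 = 432.158... → 432.2.

432.2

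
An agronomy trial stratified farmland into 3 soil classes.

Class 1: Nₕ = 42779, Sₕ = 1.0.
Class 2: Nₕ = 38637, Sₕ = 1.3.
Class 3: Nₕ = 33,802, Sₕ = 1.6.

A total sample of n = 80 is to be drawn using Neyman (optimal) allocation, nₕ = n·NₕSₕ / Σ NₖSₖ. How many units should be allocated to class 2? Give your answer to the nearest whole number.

27

Σ NₕSₕ = 42779·1.0 + 38637·1.3 + 33802·1.6 = 147090.3.
Share for 2: 50228.1/147090.3 = 0.34148.
n_2 = 80 × 0.34148 = 27.318... → 27.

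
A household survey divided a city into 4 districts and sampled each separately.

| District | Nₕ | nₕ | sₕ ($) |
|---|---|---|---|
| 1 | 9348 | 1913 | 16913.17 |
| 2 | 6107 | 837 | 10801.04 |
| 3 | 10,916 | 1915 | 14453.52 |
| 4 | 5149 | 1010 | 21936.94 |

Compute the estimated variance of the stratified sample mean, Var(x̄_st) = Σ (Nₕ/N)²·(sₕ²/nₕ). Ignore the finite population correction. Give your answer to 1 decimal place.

44182.9

N = 31520. Term for each stratum: Wₕ²sₕ²/nₕ.
Var(x̄_st) = 13152.2498 + 5232.2575 + 13083.7764 + 12714.6406 = 44182.9243 → 44182.9.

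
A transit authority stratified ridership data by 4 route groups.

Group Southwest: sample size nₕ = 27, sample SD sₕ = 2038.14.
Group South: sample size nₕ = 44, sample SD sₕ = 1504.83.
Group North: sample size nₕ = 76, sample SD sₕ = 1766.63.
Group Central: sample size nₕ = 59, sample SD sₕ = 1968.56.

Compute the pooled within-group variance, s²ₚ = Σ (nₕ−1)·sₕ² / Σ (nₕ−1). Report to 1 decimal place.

Degrees of freedom: 26 + 43 + 75 + 58 = 202.
Σ(nₕ−1)sₕ² = 26·4154014.6596 + 43·2264513.3289 + 75·3120981.5569 + 58·3875228.4736 = 664215322.5286.
s²ₚ = 664215322.5286 / 202 = 3288194.666... → 3288194.7.

3288194.7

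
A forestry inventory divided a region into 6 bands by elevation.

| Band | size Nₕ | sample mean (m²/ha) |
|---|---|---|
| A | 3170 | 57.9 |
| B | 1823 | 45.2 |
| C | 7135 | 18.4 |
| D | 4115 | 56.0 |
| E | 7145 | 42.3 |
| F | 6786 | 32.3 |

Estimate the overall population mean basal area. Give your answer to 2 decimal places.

N = 3170 + 1823 + 7135 + 4115 + 7145 + 6786 = 30174.
Weight each subgroup mean by Nₕ/N and sum.
Σ Nₕx̄ₕ = 3170·57.9 + 1823·45.2 + 7135·18.4 + 4115·56.0 + 7145·42.3 + 6786·32.3 = 183543 + 82399.6 + 131284 + 230440 + 302233.5 + 219187.8 = 1149087.9.
Divide by N: 1149087.9 / 30174 = 38.0821... → 38.08.

38.08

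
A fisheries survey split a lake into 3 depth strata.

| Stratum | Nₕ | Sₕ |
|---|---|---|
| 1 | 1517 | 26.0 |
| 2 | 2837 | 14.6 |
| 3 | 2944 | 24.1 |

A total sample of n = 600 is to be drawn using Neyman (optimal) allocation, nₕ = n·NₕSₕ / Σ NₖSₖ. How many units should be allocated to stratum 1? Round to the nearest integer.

156

1: NₕSₕ = 1517·26.0 = 39442
2: NₕSₕ = 2837·14.6 = 41420.2
3: NₕSₕ = 2944·24.1 = 70950.4
Σ NₕSₕ = 151812.6.
n_1 = 600·39442/151812.6 = 155.884... → 156.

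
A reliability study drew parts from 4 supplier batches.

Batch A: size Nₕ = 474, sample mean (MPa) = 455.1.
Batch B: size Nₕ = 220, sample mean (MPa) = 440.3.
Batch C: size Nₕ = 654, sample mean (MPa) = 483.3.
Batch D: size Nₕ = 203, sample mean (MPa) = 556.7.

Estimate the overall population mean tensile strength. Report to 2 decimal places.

478.19

x̄_st = (Σ Nₕx̄ₕ) / (Σ Nₕ) = (474·455.1 + 220·440.3 + 654·483.3 + 203·556.7) / 1551
= 741671.7 / 1551 = 478.1894... → 478.19.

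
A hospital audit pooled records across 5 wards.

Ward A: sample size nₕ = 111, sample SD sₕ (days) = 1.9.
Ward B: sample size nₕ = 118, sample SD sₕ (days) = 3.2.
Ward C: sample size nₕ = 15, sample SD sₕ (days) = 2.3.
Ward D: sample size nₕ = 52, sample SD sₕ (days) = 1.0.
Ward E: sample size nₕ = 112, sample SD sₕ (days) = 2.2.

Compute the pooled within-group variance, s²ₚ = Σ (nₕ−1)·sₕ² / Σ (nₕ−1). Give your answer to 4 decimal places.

5.6017

A: (111−1)·1.9² = 110·3.61 = 397.1
B: (118−1)·3.2² = 117·10.24 = 1198.08
C: (15−1)·2.3² = 14·5.29 = 74.06
D: (52−1)·1.0² = 51·1 = 51
E: (112−1)·2.2² = 111·4.84 = 537.24
Numerator = 2257.48; denominator = Σ(nₕ−1) = 403.
s²ₚ = 2257.48/403 = 5.601687... → 5.6017.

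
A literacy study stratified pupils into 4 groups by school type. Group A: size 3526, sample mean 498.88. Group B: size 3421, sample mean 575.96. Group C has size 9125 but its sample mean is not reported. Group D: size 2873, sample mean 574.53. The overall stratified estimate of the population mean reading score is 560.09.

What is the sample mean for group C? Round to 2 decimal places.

573.25

Σ Nₕx̄ₕ = N·μ, so 9125·x̄_C = 18945·560.09 − (3526·498.88 + 3421·575.96 + 2873·574.53).
= 10610905.05 − 5380034.73 = 5230870.32.
x̄_C = 5230870.32 / 9125 = 573.2461... → 573.25.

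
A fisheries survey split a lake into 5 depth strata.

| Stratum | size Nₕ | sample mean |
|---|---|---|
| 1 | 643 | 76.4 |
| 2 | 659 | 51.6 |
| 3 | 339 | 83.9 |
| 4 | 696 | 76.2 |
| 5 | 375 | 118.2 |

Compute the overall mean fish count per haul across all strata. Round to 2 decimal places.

N = 643 + 659 + 339 + 696 + 375 = 2712.
Overall mean = Σ (Nₕ/N)·x̄ₕ — weight by population share, not a simple average.
Σ Nₕx̄ₕ = 643·76.4 + 659·51.6 + 339·83.9 + 696·76.2 + 375·118.2 = 49125.2 + 34004.4 + 28442.1 + 53035.2 + 44325 = 208931.9.
Divide by N: 208931.9 / 2712 = 77.0398... → 77.04.

77.04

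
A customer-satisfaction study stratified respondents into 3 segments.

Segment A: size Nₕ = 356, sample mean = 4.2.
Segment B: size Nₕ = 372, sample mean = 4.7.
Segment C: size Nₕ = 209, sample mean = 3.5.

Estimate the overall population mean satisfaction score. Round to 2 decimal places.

N = 937; weights Wₕ = Nₕ/N = (0.3799, 0.3970, 0.2231).
x̄_st = Σ Wₕ·x̄ₕ = 0.3799·4.2 + 0.3970·4.7 + 0.2231·3.5 ≈ 4.2424...
→ 4.24.

4.24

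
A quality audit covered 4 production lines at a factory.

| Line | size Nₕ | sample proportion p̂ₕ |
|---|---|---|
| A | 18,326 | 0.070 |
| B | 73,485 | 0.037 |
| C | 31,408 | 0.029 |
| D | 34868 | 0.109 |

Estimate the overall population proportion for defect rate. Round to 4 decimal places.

0.0551

Wₕ = Nₕ/N with N = 158087: 0.1159, 0.4648, 0.1987, 0.2206.
p̂_st = 0.1159·0.070 + 0.4648·0.037 + 0.1987·0.029 + 0.2206·0.109 ≈ 0.055117... → 0.0551.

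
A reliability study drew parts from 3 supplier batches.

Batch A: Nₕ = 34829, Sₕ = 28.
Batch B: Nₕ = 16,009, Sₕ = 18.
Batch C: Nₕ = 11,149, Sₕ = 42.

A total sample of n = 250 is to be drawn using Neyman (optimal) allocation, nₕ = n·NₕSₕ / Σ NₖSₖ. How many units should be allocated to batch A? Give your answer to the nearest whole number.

141

Σ NₕSₕ = 34829·28 + 16009·18 + 11149·42 = 1731632.
Share for A: 975212/1731632 = 0.56318.
n_A = 250 × 0.56318 = 140.794... → 141.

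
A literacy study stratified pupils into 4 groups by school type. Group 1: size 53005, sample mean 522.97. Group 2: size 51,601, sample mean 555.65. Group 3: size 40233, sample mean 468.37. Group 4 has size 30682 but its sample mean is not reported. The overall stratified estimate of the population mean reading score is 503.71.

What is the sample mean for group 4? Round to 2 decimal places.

429.43

Σ Nₕx̄ₕ = N·μ, so 30682·x̄_4 = 175521·503.71 − (53005·522.97 + 51601·555.65 + 40233·468.37).
= 88411682.91 − 75236050.71 = 13175632.2.
x̄_4 = 13175632.2 / 30682 = 429.4255... → 429.43.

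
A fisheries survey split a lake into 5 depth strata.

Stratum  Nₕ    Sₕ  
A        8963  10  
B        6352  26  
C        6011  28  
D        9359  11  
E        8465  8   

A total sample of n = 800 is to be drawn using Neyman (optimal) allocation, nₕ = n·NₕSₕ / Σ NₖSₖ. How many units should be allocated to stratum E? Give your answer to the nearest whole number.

Σ NₕSₕ = 8963·10 + 6352·26 + 6011·28 + 9359·11 + 8465·8 = 593759.
Share for E: 67720/593759 = 0.11405.
n_E = 800 × 0.11405 = 91.242... → 91.

91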